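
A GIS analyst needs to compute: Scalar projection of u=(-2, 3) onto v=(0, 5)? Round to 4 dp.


u.v = 15, |v| = sqrt(25) = 5
Scalar projection = u.v / |v| = 15 / sqrt(25) = 3

3


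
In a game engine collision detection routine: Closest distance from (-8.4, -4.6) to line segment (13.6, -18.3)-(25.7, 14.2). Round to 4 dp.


Project P onto AB: t = 0.1489 (clamped to [0,1])
Closest point on segment: (15.4014, -13.4615)
Distance: 25.3975

25.3975


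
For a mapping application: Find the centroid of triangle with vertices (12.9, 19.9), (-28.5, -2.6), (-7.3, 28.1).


Centroid = ((x_A+x_B+x_C)/3, (y_A+y_B+y_C)/3)
= ((12.9+(-28.5)+(-7.3))/3, (19.9+(-2.6)+28.1)/3)
= (-7.6333, 15.1333)

(-7.6333, 15.1333)


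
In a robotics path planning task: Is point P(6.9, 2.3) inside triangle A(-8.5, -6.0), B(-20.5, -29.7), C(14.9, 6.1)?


Cross products: AB x AP = 265.38, BC x BP = 151.88, CA x CP = -7.88
All same sign? no

No, outside


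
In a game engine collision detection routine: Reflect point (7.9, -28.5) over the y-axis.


Reflection over y-axis: (x,y) -> (-x,y)
(7.9, -28.5) -> (-7.9, -28.5)

(-7.9, -28.5)


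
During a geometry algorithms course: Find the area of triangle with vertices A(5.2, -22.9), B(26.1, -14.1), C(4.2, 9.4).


Area = |x_A(y_B-y_C) + x_B(y_C-y_A) + x_C(y_A-y_B)|/2
= |(-122.2) + 843.03 + (-36.96)|/2
= 683.87/2 = 341.935

341.935


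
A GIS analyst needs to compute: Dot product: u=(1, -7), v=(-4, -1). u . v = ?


u . v = u_x*v_x + u_y*v_y = 1*(-4) + (-7)*(-1)
= (-4) + 7 = 3

3


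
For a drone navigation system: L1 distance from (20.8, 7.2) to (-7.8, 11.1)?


|20.8-(-7.8)| + |7.2-11.1| = 28.6 + 3.9 = 32.5

32.5


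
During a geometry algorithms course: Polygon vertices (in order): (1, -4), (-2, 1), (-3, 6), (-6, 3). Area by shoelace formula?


Shoelace sum: (1*1 - (-2)*(-4)) + ((-2)*6 - (-3)*1) + ((-3)*3 - (-6)*6) + ((-6)*(-4) - 1*3)
= 32
Area = |32|/2 = 16

16


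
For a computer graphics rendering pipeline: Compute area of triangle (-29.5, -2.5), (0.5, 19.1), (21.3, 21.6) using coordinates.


Area = |x_A(y_B-y_C) + x_B(y_C-y_A) + x_C(y_A-y_B)|/2
= |73.75 + 12.05 + (-460.08)|/2
= 374.28/2 = 187.14

187.14


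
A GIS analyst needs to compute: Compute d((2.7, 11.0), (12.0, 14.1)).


dx=9.3, dy=3.1
d^2 = 9.3^2 + 3.1^2 = 96.1
d = sqrt(96.1) = 9.8031

9.8031


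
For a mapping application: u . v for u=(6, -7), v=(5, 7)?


u . v = u_x*v_x + u_y*v_y = 6*5 + (-7)*7
= 30 + (-49) = -19

-19


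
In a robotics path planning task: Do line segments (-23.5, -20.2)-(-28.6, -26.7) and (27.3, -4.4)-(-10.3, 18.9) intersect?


Cross products: d1=1777.72, d2=2140.95, d3=249.62, d4=-113.61
d1*d2 < 0 and d3*d4 < 0? no

No, they don't intersect


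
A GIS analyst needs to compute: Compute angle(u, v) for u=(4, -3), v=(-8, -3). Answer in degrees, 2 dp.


u.v = -23, |u| = sqrt(25) = 5, |v| = sqrt(73) = 8.544
cos(theta) = u.v/(|u||v|) = -23/sqrt(1825) = -0.538389
theta = acos(-0.538389) = 122.57 degrees

122.57 degrees


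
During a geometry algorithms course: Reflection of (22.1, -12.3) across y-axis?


Reflection over y-axis: (x,y) -> (-x,y)
(22.1, -12.3) -> (-22.1, -12.3)

(-22.1, -12.3)


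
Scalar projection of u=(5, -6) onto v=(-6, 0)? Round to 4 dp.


u.v = -30, |v| = sqrt(36) = 6
Scalar projection = u.v / |v| = -30 / sqrt(36) = -5

-5


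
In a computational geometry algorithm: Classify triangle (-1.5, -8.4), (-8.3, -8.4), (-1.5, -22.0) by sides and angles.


Side lengths squared: AB^2=46.24, BC^2=231.2, CA^2=184.96
Sorted: [46.24, 184.96, 231.2]
By sides: Scalene, By angles: Right

Scalene, Right


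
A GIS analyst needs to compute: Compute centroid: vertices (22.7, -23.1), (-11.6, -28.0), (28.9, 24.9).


Centroid = ((x_A+x_B+x_C)/3, (y_A+y_B+y_C)/3)
= ((22.7+(-11.6)+28.9)/3, ((-23.1)+(-28)+24.9)/3)
= (13.3333, -8.7333)

(13.3333, -8.7333)


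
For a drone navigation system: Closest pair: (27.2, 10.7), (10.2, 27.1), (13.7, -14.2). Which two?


d(P0,P1) = 23.6212, d(P0,P2) = 28.3242, d(P1,P2) = 41.448
Closest: P0 and P1

Closest pair: (27.2, 10.7) and (10.2, 27.1), distance = 23.6212


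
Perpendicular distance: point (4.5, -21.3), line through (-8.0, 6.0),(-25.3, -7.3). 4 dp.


|cross product| = 638.54
|line direction| = sqrt(476.18) = 21.8215
Distance = 638.54/sqrt(476.18) = 29.2619

29.2619


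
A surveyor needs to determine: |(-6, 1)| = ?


|u| = sqrt((-6)^2 + 1^2) = sqrt(37) = 6.0828

6.0828


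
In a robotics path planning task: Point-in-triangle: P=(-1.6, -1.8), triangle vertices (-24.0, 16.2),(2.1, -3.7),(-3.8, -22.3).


Cross products: AB x AP = -24.04, BC x BP = -80.03, CA x CP = -498.8
All same sign? yes

Yes, inside


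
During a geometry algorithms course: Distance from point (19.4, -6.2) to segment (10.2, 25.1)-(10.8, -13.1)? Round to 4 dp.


Project P onto AB: t = 0.823 (clamped to [0,1])
Closest point on segment: (10.6938, -6.3367)
Distance: 8.7073

8.7073


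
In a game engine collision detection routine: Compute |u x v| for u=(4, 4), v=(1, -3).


|u x v| = |4*(-3) - 4*1|
= |(-12) - 4| = 16

16


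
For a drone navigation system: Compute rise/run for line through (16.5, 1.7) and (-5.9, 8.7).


slope = (y2-y1)/(x2-x1) = (8.7-1.7)/((-5.9)-16.5) = 7/(-22.4) = -0.3125

-0.3125


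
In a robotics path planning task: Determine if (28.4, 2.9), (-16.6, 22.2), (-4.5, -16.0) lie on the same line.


Cross product: ((-16.6)-28.4)*((-16)-2.9) - (22.2-2.9)*((-4.5)-28.4)
= 1485.47

No, not collinear


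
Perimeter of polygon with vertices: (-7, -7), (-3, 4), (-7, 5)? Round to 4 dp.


Sides: (-7, -7)->(-3, 4): sqrt(137) = 11.7047, (-3, 4)->(-7, 5): sqrt(17) = 4.123106, (-7, 5)->(-7, -7): sqrt(144) = 12
Sum = 27.827806
Perimeter = 27.8278

27.8278


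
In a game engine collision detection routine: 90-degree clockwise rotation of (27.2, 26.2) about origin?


90° CW: (x,y) -> (y, -x)
(27.2,26.2) -> (26.2, -27.2)

(26.2, -27.2)


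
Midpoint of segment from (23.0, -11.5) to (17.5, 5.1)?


M = ((23+17.5)/2, ((-11.5)+5.1)/2)
= (20.25, -3.2)

(20.25, -3.2)


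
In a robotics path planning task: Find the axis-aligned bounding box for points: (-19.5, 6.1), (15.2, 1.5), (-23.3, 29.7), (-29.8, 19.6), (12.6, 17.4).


x range: [-29.8, 15.2]
y range: [1.5, 29.7]
Bounding box: (-29.8,1.5) to (15.2,29.7)

(-29.8,1.5) to (15.2,29.7)


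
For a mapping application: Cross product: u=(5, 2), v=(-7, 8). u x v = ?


u x v = u_x*v_y - u_y*v_x = 5*8 - 2*(-7)
= 40 - (-14) = 54

54


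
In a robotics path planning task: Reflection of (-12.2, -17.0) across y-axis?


Reflection over y-axis: (x,y) -> (-x,y)
(-12.2, -17) -> (12.2, -17)

(12.2, -17)


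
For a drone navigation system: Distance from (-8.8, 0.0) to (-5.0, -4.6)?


dx=3.8, dy=-4.6
d^2 = 3.8^2 + (-4.6)^2 = 35.6
d = sqrt(35.6) = 5.9666

5.9666


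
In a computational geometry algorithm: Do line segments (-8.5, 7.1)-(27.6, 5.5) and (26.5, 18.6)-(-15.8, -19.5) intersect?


Cross products: d1=-847.05, d2=596.04, d3=471.15, d4=-971.94
d1*d2 < 0 and d3*d4 < 0? yes

Yes, they intersect


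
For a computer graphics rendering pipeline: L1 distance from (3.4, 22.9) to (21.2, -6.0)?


|3.4-21.2| + |22.9-(-6)| = 17.8 + 28.9 = 46.7

46.7


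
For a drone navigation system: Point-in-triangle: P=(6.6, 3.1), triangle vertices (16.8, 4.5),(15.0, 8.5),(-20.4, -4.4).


Cross products: AB x AP = 43.32, BC x BP = 82.8, CA x CP = 38.7
All same sign? yes

Yes, inside


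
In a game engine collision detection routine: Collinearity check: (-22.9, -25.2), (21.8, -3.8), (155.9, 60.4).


Cross product: (21.8-(-22.9))*(60.4-(-25.2)) - ((-3.8)-(-25.2))*(155.9-(-22.9))
= 0

Yes, collinear


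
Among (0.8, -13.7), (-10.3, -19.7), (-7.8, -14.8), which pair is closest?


d(P0,P1) = 12.6178, d(P0,P2) = 8.6701, d(P1,P2) = 5.5009
Closest: P1 and P2

Closest pair: (-10.3, -19.7) and (-7.8, -14.8), distance = 5.5009


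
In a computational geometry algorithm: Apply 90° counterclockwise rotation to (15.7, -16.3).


90° CCW: (x,y) -> (-y, x)
(15.7,-16.3) -> (16.3, 15.7)

(16.3, 15.7)


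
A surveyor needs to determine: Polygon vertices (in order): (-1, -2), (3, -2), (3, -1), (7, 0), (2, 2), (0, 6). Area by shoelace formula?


Shoelace sum: ((-1)*(-2) - 3*(-2)) + (3*(-1) - 3*(-2)) + (3*0 - 7*(-1)) + (7*2 - 2*0) + (2*6 - 0*2) + (0*(-2) - (-1)*6)
= 50
Area = |50|/2 = 25

25


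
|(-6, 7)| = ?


|u| = sqrt((-6)^2 + 7^2) = sqrt(85) = 9.2195

9.2195


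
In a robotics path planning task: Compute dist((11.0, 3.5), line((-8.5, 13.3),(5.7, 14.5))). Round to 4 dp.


|cross product| = 162.56
|line direction| = sqrt(203.08) = 14.2506
Distance = 162.56/sqrt(203.08) = 11.4072

11.4072


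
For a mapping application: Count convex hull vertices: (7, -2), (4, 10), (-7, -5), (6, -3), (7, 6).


Convex hull vertices (CCW): (-7, -5), (6, -3), (7, -2), (7, 6), (4, 10)
Count = 5

5


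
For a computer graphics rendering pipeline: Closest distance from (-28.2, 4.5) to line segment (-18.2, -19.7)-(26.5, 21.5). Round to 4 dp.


Project P onto AB: t = 0.1488 (clamped to [0,1])
Closest point on segment: (-11.5469, -13.5678)
Distance: 24.5718

24.5718


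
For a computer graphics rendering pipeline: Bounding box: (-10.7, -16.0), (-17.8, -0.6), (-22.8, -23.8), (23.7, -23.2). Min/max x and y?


x range: [-22.8, 23.7]
y range: [-23.8, -0.6]
Bounding box: (-22.8,-23.8) to (23.7,-0.6)

(-22.8,-23.8) to (23.7,-0.6)


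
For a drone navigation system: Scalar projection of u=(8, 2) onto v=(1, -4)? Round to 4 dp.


u.v = 0, |v| = sqrt(17) = 4.1231
Scalar projection = u.v / |v| = 0 / sqrt(17) = 0

0


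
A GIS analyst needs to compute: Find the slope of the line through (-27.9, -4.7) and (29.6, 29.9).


slope = (y2-y1)/(x2-x1) = (29.9-(-4.7))/(29.6-(-27.9)) = 34.6/57.5 = 0.6017

0.6017


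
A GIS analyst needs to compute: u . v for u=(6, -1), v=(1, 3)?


u . v = u_x*v_x + u_y*v_y = 6*1 + (-1)*3
= 6 + (-3) = 3

3


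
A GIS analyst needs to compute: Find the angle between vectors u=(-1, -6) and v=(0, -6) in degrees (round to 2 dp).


u.v = 36, |u| = sqrt(37) = 6.0828, |v| = sqrt(36) = 6
cos(theta) = u.v/(|u||v|) = 36/sqrt(1332) = 0.986394
theta = acos(0.986394) = 9.46 degrees

9.46 degrees


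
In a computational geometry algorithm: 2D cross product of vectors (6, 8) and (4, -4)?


u x v = u_x*v_y - u_y*v_x = 6*(-4) - 8*4
= (-24) - 32 = -56

-56


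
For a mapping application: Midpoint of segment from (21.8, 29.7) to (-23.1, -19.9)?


M = ((21.8+(-23.1))/2, (29.7+(-19.9))/2)
= (-0.65, 4.9)

(-0.65, 4.9)


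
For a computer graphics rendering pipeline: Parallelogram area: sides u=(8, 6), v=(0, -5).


|u x v| = |8*(-5) - 6*0|
= |(-40) - 0| = 40

40


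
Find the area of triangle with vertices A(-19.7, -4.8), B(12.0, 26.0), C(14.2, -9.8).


Area = |x_A(y_B-y_C) + x_B(y_C-y_A) + x_C(y_A-y_B)|/2
= |(-705.26) + (-60) + (-437.36)|/2
= 1202.62/2 = 601.31

601.31


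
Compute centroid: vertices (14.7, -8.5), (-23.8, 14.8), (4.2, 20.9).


Centroid = ((x_A+x_B+x_C)/3, (y_A+y_B+y_C)/3)
= ((14.7+(-23.8)+4.2)/3, ((-8.5)+14.8+20.9)/3)
= (-1.6333, 9.0667)

(-1.6333, 9.0667)


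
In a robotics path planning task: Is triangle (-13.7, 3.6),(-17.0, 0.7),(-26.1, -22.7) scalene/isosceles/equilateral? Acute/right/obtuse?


Side lengths squared: AB^2=19.3, BC^2=630.37, CA^2=845.45
Sorted: [19.3, 630.37, 845.45]
By sides: Scalene, By angles: Obtuse

Scalene, Obtuse


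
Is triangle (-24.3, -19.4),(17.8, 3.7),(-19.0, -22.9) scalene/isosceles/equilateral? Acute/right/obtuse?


Side lengths squared: AB^2=2306.02, BC^2=2061.8, CA^2=40.34
Sorted: [40.34, 2061.8, 2306.02]
By sides: Scalene, By angles: Obtuse

Scalene, Obtuse


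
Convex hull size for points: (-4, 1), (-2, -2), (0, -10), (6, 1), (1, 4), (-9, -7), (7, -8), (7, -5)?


Convex hull vertices (CCW): (-9, -7), (0, -10), (7, -8), (7, -5), (6, 1), (1, 4), (-4, 1)
Count = 7

7


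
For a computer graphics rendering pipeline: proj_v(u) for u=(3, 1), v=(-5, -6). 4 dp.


u.v = -21, |v| = sqrt(61) = 7.8102
Scalar projection = u.v / |v| = -21 / sqrt(61) = -2.6888

-2.6888


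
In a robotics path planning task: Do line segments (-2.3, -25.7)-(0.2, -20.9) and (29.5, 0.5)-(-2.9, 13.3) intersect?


Cross products: d1=1255.92, d2=1068.4, d3=-87.14, d4=100.38
d1*d2 < 0 and d3*d4 < 0? no

No, they don't intersect


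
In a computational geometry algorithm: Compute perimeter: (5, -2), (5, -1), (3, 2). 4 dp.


Sides: (5, -2)->(5, -1): sqrt(1) = 1, (5, -1)->(3, 2): sqrt(13) = 3.605551, (3, 2)->(5, -2): sqrt(20) = 4.472136
Sum = 9.077687
Perimeter = 9.0777

9.0777


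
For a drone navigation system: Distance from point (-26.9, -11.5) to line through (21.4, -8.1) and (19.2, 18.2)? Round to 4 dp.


|cross product| = 1277.77
|line direction| = sqrt(696.53) = 26.3919
Distance = 1277.77/sqrt(696.53) = 48.4153

48.4153


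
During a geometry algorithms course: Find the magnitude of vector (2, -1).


|u| = sqrt(2^2 + (-1)^2) = sqrt(5) = 2.2361

2.2361


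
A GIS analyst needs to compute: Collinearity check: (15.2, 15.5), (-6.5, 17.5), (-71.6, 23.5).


Cross product: ((-6.5)-15.2)*(23.5-15.5) - (17.5-15.5)*((-71.6)-15.2)
= 0

Yes, collinear


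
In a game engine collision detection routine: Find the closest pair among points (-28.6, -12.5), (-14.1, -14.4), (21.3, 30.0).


d(P0,P1) = 14.624, d(P0,P2) = 65.5459, d(P1,P2) = 56.7849
Closest: P0 and P1

Closest pair: (-28.6, -12.5) and (-14.1, -14.4), distance = 14.624


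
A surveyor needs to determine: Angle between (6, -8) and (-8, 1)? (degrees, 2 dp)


u.v = -56, |u| = sqrt(100) = 10, |v| = sqrt(65) = 8.0623
cos(theta) = u.v/(|u||v|) = -56/sqrt(6500) = -0.694595
theta = acos(-0.694595) = 133.99 degrees

133.99 degrees


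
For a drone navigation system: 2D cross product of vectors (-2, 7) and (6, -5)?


u x v = u_x*v_y - u_y*v_x = (-2)*(-5) - 7*6
= 10 - 42 = -32

-32


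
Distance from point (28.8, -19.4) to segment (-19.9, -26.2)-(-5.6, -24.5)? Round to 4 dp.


Project P onto AB: t = 1 (clamped to [0,1])
Closest point on segment: (-5.6, -24.5)
Distance: 34.776

34.776


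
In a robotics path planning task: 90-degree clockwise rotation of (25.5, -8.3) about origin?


90° CW: (x,y) -> (y, -x)
(25.5,-8.3) -> (-8.3, -25.5)

(-8.3, -25.5)


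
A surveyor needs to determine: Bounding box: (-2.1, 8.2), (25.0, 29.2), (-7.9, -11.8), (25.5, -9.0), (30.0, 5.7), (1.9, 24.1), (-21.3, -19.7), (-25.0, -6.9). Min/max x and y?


x range: [-25, 30]
y range: [-19.7, 29.2]
Bounding box: (-25,-19.7) to (30,29.2)

(-25,-19.7) to (30,29.2)


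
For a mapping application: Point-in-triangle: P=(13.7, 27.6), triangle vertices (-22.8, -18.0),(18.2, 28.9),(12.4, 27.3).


Cross products: AB x AP = 157.75, BC x BP = 0.34, CA x CP = 48.33
All same sign? yes

Yes, inside


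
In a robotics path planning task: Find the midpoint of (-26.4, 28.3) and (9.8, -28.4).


M = (((-26.4)+9.8)/2, (28.3+(-28.4))/2)
= (-8.3, -0.05)

(-8.3, -0.05)


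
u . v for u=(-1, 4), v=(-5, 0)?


u . v = u_x*v_x + u_y*v_y = (-1)*(-5) + 4*0
= 5 + 0 = 5

5


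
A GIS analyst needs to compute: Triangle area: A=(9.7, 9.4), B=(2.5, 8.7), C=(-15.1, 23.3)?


Area = |x_A(y_B-y_C) + x_B(y_C-y_A) + x_C(y_A-y_B)|/2
= |(-141.62) + 34.75 + (-10.57)|/2
= 117.44/2 = 58.72

58.72


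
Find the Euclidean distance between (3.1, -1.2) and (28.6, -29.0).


dx=25.5, dy=-27.8
d^2 = 25.5^2 + (-27.8)^2 = 1423.09
d = sqrt(1423.09) = 37.7239

37.7239


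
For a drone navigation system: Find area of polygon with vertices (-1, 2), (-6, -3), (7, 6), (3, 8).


Shoelace sum: ((-1)*(-3) - (-6)*2) + ((-6)*6 - 7*(-3)) + (7*8 - 3*6) + (3*2 - (-1)*8)
= 52
Area = |52|/2 = 26

26


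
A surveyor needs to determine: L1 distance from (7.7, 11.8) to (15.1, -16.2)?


|7.7-15.1| + |11.8-(-16.2)| = 7.4 + 28 = 35.4

35.4


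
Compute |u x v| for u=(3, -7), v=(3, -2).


|u x v| = |3*(-2) - (-7)*3|
= |(-6) - (-21)| = 15

15


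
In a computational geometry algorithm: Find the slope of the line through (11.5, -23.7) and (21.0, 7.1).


slope = (y2-y1)/(x2-x1) = (7.1-(-23.7))/(21-11.5) = 30.8/9.5 = 3.2421

3.2421


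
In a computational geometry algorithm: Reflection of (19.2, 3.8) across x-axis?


Reflection over x-axis: (x,y) -> (x,-y)
(19.2, 3.8) -> (19.2, -3.8)

(19.2, -3.8)


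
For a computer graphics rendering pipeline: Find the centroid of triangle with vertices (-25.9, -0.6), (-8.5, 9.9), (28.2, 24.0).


Centroid = ((x_A+x_B+x_C)/3, (y_A+y_B+y_C)/3)
= (((-25.9)+(-8.5)+28.2)/3, ((-0.6)+9.9+24)/3)
= (-2.0667, 11.1)

(-2.0667, 11.1)


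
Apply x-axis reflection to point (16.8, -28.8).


Reflection over x-axis: (x,y) -> (x,-y)
(16.8, -28.8) -> (16.8, 28.8)

(16.8, 28.8)


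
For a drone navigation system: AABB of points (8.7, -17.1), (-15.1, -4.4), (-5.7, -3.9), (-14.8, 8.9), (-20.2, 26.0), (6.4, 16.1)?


x range: [-20.2, 8.7]
y range: [-17.1, 26]
Bounding box: (-20.2,-17.1) to (8.7,26)

(-20.2,-17.1) to (8.7,26)


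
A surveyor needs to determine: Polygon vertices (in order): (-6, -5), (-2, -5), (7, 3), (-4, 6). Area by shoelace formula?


Shoelace sum: ((-6)*(-5) - (-2)*(-5)) + ((-2)*3 - 7*(-5)) + (7*6 - (-4)*3) + ((-4)*(-5) - (-6)*6)
= 159
Area = |159|/2 = 79.5

79.5


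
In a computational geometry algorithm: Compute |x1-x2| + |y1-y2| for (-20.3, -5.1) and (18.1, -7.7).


|(-20.3)-18.1| + |(-5.1)-(-7.7)| = 38.4 + 2.6 = 41

41


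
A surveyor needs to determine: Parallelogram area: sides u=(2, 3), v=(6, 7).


|u x v| = |2*7 - 3*6|
= |14 - 18| = 4

4


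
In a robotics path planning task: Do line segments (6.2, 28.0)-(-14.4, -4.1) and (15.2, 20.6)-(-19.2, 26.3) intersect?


Cross products: d1=-203.26, d2=1018.4, d3=441.34, d4=-780.32
d1*d2 < 0 and d3*d4 < 0? yes

Yes, they intersect


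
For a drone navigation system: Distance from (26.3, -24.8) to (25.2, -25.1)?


dx=-1.1, dy=-0.3
d^2 = (-1.1)^2 + (-0.3)^2 = 1.3
d = sqrt(1.3) = 1.1402

1.1402


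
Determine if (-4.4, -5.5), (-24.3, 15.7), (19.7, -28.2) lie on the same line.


Cross product: ((-24.3)-(-4.4))*((-28.2)-(-5.5)) - (15.7-(-5.5))*(19.7-(-4.4))
= -59.19

No, not collinear


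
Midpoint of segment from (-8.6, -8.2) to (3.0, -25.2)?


M = (((-8.6)+3)/2, ((-8.2)+(-25.2))/2)
= (-2.8, -16.7)

(-2.8, -16.7)


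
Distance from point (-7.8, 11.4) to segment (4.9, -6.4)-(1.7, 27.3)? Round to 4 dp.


Project P onto AB: t = 0.5589 (clamped to [0,1])
Closest point on segment: (3.1114, 12.4361)
Distance: 10.9605

10.9605


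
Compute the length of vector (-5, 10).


|u| = sqrt((-5)^2 + 10^2) = sqrt(125) = 11.1803

11.1803


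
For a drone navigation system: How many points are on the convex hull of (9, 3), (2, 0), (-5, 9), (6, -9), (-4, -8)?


Convex hull vertices (CCW): (-5, 9), (-4, -8), (6, -9), (9, 3)
Count = 4

4


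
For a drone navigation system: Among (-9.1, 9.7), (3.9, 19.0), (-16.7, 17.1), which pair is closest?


d(P0,P1) = 15.9841, d(P0,P2) = 10.6075, d(P1,P2) = 20.6874
Closest: P0 and P2

Closest pair: (-9.1, 9.7) and (-16.7, 17.1), distance = 10.6075


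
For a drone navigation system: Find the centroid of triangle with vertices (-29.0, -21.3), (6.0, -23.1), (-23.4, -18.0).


Centroid = ((x_A+x_B+x_C)/3, (y_A+y_B+y_C)/3)
= (((-29)+6+(-23.4))/3, ((-21.3)+(-23.1)+(-18))/3)
= (-15.4667, -20.8)

(-15.4667, -20.8)


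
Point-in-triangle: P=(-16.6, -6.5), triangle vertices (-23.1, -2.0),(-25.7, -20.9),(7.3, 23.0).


Cross products: AB x AP = 134.55, BC x BP = 75.71, CA x CP = 299.3
All same sign? yes

Yes, inside


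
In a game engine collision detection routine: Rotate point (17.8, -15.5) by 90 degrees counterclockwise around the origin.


90° CCW: (x,y) -> (-y, x)
(17.8,-15.5) -> (15.5, 17.8)

(15.5, 17.8)


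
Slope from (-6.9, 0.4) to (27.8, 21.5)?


slope = (y2-y1)/(x2-x1) = (21.5-0.4)/(27.8-(-6.9)) = 21.1/34.7 = 0.6081

0.6081


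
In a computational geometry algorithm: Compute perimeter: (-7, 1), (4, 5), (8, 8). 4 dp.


Sides: (-7, 1)->(4, 5): sqrt(137) = 11.7047, (4, 5)->(8, 8): sqrt(25) = 5, (8, 8)->(-7, 1): sqrt(274) = 16.552945
Sum = 33.257645
Perimeter = 33.2576

33.2576


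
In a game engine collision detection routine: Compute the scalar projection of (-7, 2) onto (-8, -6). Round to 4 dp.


u.v = 44, |v| = sqrt(100) = 10
Scalar projection = u.v / |v| = 44 / sqrt(100) = 4.4

4.4


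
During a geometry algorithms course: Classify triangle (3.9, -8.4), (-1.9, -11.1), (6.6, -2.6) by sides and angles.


Side lengths squared: AB^2=40.93, BC^2=144.5, CA^2=40.93
Sorted: [40.93, 40.93, 144.5]
By sides: Isosceles, By angles: Obtuse

Isosceles, Obtuse


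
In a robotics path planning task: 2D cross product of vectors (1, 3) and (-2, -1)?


u x v = u_x*v_y - u_y*v_x = 1*(-1) - 3*(-2)
= (-1) - (-6) = 5

5


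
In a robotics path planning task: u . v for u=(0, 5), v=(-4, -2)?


u . v = u_x*v_x + u_y*v_y = 0*(-4) + 5*(-2)
= 0 + (-10) = -10

-10


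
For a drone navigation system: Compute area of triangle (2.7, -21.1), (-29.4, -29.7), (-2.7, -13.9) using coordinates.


Area = |x_A(y_B-y_C) + x_B(y_C-y_A) + x_C(y_A-y_B)|/2
= |(-42.66) + (-211.68) + (-23.22)|/2
= 277.56/2 = 138.78

138.78


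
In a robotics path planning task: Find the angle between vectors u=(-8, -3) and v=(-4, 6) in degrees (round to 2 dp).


u.v = 14, |u| = sqrt(73) = 8.544, |v| = sqrt(52) = 7.2111
cos(theta) = u.v/(|u||v|) = 14/sqrt(3796) = 0.22723
theta = acos(0.22723) = 76.87 degrees

76.87 degrees


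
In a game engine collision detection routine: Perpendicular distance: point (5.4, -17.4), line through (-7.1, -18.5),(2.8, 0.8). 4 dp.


|cross product| = 230.36
|line direction| = sqrt(470.5) = 21.691
Distance = 230.36/sqrt(470.5) = 10.6201

10.6201


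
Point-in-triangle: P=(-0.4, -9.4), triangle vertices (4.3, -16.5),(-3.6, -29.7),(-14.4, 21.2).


Cross products: AB x AP = -118.13, BC x BP = -382.12, CA x CP = -44.42
All same sign? yes

Yes, inside


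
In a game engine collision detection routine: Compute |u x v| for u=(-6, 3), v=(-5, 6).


|u x v| = |(-6)*6 - 3*(-5)|
= |(-36) - (-15)| = 21

21


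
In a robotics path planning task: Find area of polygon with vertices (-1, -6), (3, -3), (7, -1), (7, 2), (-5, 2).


Shoelace sum: ((-1)*(-3) - 3*(-6)) + (3*(-1) - 7*(-3)) + (7*2 - 7*(-1)) + (7*2 - (-5)*2) + ((-5)*(-6) - (-1)*2)
= 116
Area = |116|/2 = 58

58


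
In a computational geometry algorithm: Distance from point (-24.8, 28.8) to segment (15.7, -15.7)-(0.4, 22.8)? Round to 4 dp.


Project P onto AB: t = 1 (clamped to [0,1])
Closest point on segment: (0.4, 22.8)
Distance: 25.9044

25.9044


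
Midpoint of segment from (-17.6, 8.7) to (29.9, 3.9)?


M = (((-17.6)+29.9)/2, (8.7+3.9)/2)
= (6.15, 6.3)

(6.15, 6.3)


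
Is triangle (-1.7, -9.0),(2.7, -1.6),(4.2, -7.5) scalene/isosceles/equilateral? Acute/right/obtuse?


Side lengths squared: AB^2=74.12, BC^2=37.06, CA^2=37.06
Sorted: [37.06, 37.06, 74.12]
By sides: Isosceles, By angles: Right

Isosceles, Right


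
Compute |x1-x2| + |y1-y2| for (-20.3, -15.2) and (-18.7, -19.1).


|(-20.3)-(-18.7)| + |(-15.2)-(-19.1)| = 1.6 + 3.9 = 5.5

5.5


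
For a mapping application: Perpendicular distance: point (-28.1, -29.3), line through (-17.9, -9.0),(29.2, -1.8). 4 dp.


|cross product| = 882.69
|line direction| = sqrt(2270.25) = 47.6471
Distance = 882.69/sqrt(2270.25) = 18.5256

18.5256


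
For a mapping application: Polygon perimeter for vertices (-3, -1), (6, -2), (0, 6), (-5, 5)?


Sides: (-3, -1)->(6, -2): sqrt(82) = 9.055385, (6, -2)->(0, 6): sqrt(100) = 10, (0, 6)->(-5, 5): sqrt(26) = 5.09902, (-5, 5)->(-3, -1): sqrt(40) = 6.324555
Sum = 30.47896
Perimeter = 30.479

30.479


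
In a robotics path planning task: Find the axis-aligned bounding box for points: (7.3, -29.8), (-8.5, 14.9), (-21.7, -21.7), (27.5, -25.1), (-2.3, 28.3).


x range: [-21.7, 27.5]
y range: [-29.8, 28.3]
Bounding box: (-21.7,-29.8) to (27.5,28.3)

(-21.7,-29.8) to (27.5,28.3)


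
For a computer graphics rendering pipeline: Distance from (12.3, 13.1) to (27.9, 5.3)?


dx=15.6, dy=-7.8
d^2 = 15.6^2 + (-7.8)^2 = 304.2
d = sqrt(304.2) = 17.4413

17.4413


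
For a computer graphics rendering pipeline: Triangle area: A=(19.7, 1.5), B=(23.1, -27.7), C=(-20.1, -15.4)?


Area = |x_A(y_B-y_C) + x_B(y_C-y_A) + x_C(y_A-y_B)|/2
= |(-242.31) + (-390.39) + (-586.92)|/2
= 1219.62/2 = 609.81

609.81


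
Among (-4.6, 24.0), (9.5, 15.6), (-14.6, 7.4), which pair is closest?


d(P0,P1) = 16.4125, d(P0,P2) = 19.3794, d(P1,P2) = 25.4568
Closest: P0 and P1

Closest pair: (-4.6, 24.0) and (9.5, 15.6), distance = 16.4125


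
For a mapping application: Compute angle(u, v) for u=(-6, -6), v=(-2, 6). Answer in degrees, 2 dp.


u.v = -24, |u| = sqrt(72) = 8.4853, |v| = sqrt(40) = 6.3246
cos(theta) = u.v/(|u||v|) = -24/sqrt(2880) = -0.447214
theta = acos(-0.447214) = 116.57 degrees

116.57 degrees


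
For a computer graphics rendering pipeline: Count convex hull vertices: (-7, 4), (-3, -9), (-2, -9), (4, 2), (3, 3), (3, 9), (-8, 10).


Convex hull vertices (CCW): (-8, 10), (-7, 4), (-3, -9), (-2, -9), (4, 2), (3, 9)
Count = 6

6


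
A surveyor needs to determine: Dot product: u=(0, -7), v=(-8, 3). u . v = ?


u . v = u_x*v_x + u_y*v_y = 0*(-8) + (-7)*3
= 0 + (-21) = -21

-21


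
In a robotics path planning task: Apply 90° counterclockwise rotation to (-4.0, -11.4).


90° CCW: (x,y) -> (-y, x)
(-4,-11.4) -> (11.4, -4)

(11.4, -4)


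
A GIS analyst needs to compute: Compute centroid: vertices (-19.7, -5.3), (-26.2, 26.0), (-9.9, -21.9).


Centroid = ((x_A+x_B+x_C)/3, (y_A+y_B+y_C)/3)
= (((-19.7)+(-26.2)+(-9.9))/3, ((-5.3)+26+(-21.9))/3)
= (-18.6, -0.4)

(-18.6, -0.4)


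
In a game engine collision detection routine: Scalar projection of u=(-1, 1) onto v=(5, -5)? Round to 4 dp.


u.v = -10, |v| = sqrt(50) = 7.0711
Scalar projection = u.v / |v| = -10 / sqrt(50) = -1.4142

-1.4142


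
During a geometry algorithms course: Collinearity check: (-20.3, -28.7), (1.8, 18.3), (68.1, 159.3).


Cross product: (1.8-(-20.3))*(159.3-(-28.7)) - (18.3-(-28.7))*(68.1-(-20.3))
= 0

Yes, collinear


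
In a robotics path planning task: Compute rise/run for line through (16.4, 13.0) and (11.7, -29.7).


slope = (y2-y1)/(x2-x1) = ((-29.7)-13)/(11.7-16.4) = (-42.7)/(-4.7) = 9.0851

9.0851


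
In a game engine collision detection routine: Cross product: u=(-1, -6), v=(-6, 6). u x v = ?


u x v = u_x*v_y - u_y*v_x = (-1)*6 - (-6)*(-6)
= (-6) - 36 = -42

-42


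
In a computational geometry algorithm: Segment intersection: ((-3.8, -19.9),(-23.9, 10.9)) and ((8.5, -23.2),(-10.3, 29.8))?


Cross products: d1=589.86, d2=1076.12, d3=-312.51, d4=-798.77
d1*d2 < 0 and d3*d4 < 0? no

No, they don't intersect


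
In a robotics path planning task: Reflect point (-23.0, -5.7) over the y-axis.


Reflection over y-axis: (x,y) -> (-x,y)
(-23, -5.7) -> (23, -5.7)

(23, -5.7)


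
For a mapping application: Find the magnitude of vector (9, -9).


|u| = sqrt(9^2 + (-9)^2) = sqrt(162) = 12.7279

12.7279


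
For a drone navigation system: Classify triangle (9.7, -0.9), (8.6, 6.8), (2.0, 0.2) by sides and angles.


Side lengths squared: AB^2=60.5, BC^2=87.12, CA^2=60.5
Sorted: [60.5, 60.5, 87.12]
By sides: Isosceles, By angles: Acute

Isosceles, Acute


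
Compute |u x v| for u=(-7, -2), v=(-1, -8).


|u x v| = |(-7)*(-8) - (-2)*(-1)|
= |56 - 2| = 54

54


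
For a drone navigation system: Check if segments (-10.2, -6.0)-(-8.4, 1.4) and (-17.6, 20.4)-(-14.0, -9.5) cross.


Cross products: d1=126.22, d2=206.68, d3=102.28, d4=21.82
d1*d2 < 0 and d3*d4 < 0? no

No, they don't intersect


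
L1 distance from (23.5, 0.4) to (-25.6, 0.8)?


|23.5-(-25.6)| + |0.4-0.8| = 49.1 + 0.4 = 49.5

49.5


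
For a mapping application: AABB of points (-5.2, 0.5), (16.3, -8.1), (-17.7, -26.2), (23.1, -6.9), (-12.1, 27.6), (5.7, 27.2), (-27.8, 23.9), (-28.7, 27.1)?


x range: [-28.7, 23.1]
y range: [-26.2, 27.6]
Bounding box: (-28.7,-26.2) to (23.1,27.6)

(-28.7,-26.2) to (23.1,27.6)


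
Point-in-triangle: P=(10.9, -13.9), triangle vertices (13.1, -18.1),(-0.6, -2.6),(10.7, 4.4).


Cross products: AB x AP = -23.44, BC x BP = -208.19, CA x CP = -39.42
All same sign? yes

Yes, inside


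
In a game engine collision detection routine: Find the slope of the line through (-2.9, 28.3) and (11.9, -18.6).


slope = (y2-y1)/(x2-x1) = ((-18.6)-28.3)/(11.9-(-2.9)) = (-46.9)/14.8 = -3.1689

-3.1689


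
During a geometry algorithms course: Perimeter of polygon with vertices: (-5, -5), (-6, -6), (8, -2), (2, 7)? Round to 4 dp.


Sides: (-5, -5)->(-6, -6): sqrt(2) = 1.414214, (-6, -6)->(8, -2): sqrt(212) = 14.56022, (8, -2)->(2, 7): sqrt(117) = 10.816654, (2, 7)->(-5, -5): sqrt(193) = 13.892444
Sum = 40.683532
Perimeter = 40.6835

40.6835


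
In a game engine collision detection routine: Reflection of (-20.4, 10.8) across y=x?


Reflection over y=x: (x,y) -> (y,x)
(-20.4, 10.8) -> (10.8, -20.4)

(10.8, -20.4)


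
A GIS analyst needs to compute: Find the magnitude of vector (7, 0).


|u| = sqrt(7^2 + 0^2) = sqrt(49) = 7

7


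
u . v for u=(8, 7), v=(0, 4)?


u . v = u_x*v_x + u_y*v_y = 8*0 + 7*4
= 0 + 28 = 28

28


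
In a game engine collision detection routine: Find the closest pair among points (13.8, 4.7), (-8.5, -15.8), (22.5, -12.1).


d(P0,P1) = 30.2909, d(P0,P2) = 18.919, d(P1,P2) = 31.22
Closest: P0 and P2

Closest pair: (13.8, 4.7) and (22.5, -12.1), distance = 18.919


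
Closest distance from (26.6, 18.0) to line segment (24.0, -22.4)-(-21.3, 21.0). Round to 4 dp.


Project P onto AB: t = 0.4156 (clamped to [0,1])
Closest point on segment: (5.1742, -4.3638)
Distance: 30.971

30.971


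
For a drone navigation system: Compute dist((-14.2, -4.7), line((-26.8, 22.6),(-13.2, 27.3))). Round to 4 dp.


|cross product| = 430.5
|line direction| = sqrt(207.05) = 14.3892
Distance = 430.5/sqrt(207.05) = 29.9182

29.9182


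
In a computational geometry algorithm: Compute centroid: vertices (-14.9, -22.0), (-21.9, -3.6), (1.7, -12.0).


Centroid = ((x_A+x_B+x_C)/3, (y_A+y_B+y_C)/3)
= (((-14.9)+(-21.9)+1.7)/3, ((-22)+(-3.6)+(-12))/3)
= (-11.7, -12.5333)

(-11.7, -12.5333)


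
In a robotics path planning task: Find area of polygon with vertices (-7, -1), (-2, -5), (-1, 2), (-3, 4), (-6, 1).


Shoelace sum: ((-7)*(-5) - (-2)*(-1)) + ((-2)*2 - (-1)*(-5)) + ((-1)*4 - (-3)*2) + ((-3)*1 - (-6)*4) + ((-6)*(-1) - (-7)*1)
= 60
Area = |60|/2 = 30

30


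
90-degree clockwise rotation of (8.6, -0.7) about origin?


90° CW: (x,y) -> (y, -x)
(8.6,-0.7) -> (-0.7, -8.6)

(-0.7, -8.6)


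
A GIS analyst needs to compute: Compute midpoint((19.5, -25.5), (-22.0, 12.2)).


M = ((19.5+(-22))/2, ((-25.5)+12.2)/2)
= (-1.25, -6.65)

(-1.25, -6.65)


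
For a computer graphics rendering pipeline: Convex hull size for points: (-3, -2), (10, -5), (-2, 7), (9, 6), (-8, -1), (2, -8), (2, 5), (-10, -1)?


Convex hull vertices (CCW): (-10, -1), (2, -8), (10, -5), (9, 6), (-2, 7)
Count = 5

5


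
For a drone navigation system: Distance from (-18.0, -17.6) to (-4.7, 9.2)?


dx=13.3, dy=26.8
d^2 = 13.3^2 + 26.8^2 = 895.13
d = sqrt(895.13) = 29.9187

29.9187


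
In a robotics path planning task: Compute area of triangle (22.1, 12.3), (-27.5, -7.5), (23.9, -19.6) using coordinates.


Area = |x_A(y_B-y_C) + x_B(y_C-y_A) + x_C(y_A-y_B)|/2
= |267.41 + 877.25 + 473.22|/2
= 1617.88/2 = 808.94

808.94


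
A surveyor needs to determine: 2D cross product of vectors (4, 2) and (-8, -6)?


u x v = u_x*v_y - u_y*v_x = 4*(-6) - 2*(-8)
= (-24) - (-16) = -8

-8


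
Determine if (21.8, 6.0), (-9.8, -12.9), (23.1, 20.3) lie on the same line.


Cross product: ((-9.8)-21.8)*(20.3-6) - ((-12.9)-6)*(23.1-21.8)
= -427.31

No, not collinear


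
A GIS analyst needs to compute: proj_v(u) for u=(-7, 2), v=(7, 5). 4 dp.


u.v = -39, |v| = sqrt(74) = 8.6023
Scalar projection = u.v / |v| = -39 / sqrt(74) = -4.5337

-4.5337


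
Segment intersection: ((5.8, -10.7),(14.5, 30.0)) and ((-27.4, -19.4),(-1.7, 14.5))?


Cross products: d1=-901.89, d2=-150.83, d3=1275.55, d4=524.49
d1*d2 < 0 and d3*d4 < 0? no

No, they don't intersect


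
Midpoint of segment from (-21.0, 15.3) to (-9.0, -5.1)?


M = (((-21)+(-9))/2, (15.3+(-5.1))/2)
= (-15, 5.1)

(-15, 5.1)


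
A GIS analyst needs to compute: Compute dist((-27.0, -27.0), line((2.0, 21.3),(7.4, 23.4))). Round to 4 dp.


|cross product| = 199.92
|line direction| = sqrt(33.57) = 5.794
Distance = 199.92/sqrt(33.57) = 34.5049

34.5049


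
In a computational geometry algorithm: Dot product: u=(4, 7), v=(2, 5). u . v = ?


u . v = u_x*v_x + u_y*v_y = 4*2 + 7*5
= 8 + 35 = 43

43


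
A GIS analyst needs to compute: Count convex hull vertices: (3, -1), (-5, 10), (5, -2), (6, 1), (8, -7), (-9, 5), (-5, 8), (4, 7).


Convex hull vertices (CCW): (-9, 5), (8, -7), (6, 1), (4, 7), (-5, 10)
Count = 5

5


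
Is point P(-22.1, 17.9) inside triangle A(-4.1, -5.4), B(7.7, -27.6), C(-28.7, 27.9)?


Cross products: AB x AP = -124.66, BC x BP = -2.3, CA x CP = -26.22
All same sign? yes

Yes, inside


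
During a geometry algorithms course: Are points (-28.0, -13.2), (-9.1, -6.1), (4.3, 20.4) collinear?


Cross product: ((-9.1)-(-28))*(20.4-(-13.2)) - ((-6.1)-(-13.2))*(4.3-(-28))
= 405.71

No, not collinear


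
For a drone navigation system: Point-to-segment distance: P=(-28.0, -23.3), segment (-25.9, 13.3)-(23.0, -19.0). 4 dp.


Project P onto AB: t = 0.3143 (clamped to [0,1])
Closest point on segment: (-10.5304, 3.1479)
Distance: 31.6967

31.6967


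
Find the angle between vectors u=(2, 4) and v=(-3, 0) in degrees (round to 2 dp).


u.v = -6, |u| = sqrt(20) = 4.4721, |v| = sqrt(9) = 3
cos(theta) = u.v/(|u||v|) = -6/sqrt(180) = -0.447214
theta = acos(-0.447214) = 116.57 degrees

116.57 degrees


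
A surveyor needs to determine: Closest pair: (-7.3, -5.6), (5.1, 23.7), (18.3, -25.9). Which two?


d(P0,P1) = 31.8159, d(P0,P2) = 32.6719, d(P1,P2) = 51.3264
Closest: P0 and P1

Closest pair: (-7.3, -5.6) and (5.1, 23.7), distance = 31.8159


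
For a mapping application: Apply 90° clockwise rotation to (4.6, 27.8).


90° CW: (x,y) -> (y, -x)
(4.6,27.8) -> (27.8, -4.6)

(27.8, -4.6)


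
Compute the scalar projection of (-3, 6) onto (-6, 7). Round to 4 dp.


u.v = 60, |v| = sqrt(85) = 9.2195
Scalar projection = u.v / |v| = 60 / sqrt(85) = 6.5079

6.5079


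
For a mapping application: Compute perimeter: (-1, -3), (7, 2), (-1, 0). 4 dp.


Sides: (-1, -3)->(7, 2): sqrt(89) = 9.433981, (7, 2)->(-1, 0): sqrt(68) = 8.246211, (-1, 0)->(-1, -3): sqrt(9) = 3
Sum = 20.680192
Perimeter = 20.6802

20.6802


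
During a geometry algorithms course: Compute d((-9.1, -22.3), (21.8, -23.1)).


dx=30.9, dy=-0.8
d^2 = 30.9^2 + (-0.8)^2 = 955.45
d = sqrt(955.45) = 30.9104

30.9104


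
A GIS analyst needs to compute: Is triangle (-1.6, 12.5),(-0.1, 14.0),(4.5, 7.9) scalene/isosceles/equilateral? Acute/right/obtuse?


Side lengths squared: AB^2=4.5, BC^2=58.37, CA^2=58.37
Sorted: [4.5, 58.37, 58.37]
By sides: Isosceles, By angles: Acute

Isosceles, Acute


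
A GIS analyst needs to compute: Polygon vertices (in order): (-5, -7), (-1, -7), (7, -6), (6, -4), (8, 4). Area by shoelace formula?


Shoelace sum: ((-5)*(-7) - (-1)*(-7)) + ((-1)*(-6) - 7*(-7)) + (7*(-4) - 6*(-6)) + (6*4 - 8*(-4)) + (8*(-7) - (-5)*4)
= 111
Area = |111|/2 = 55.5

55.5


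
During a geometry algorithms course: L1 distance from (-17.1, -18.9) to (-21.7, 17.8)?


|(-17.1)-(-21.7)| + |(-18.9)-17.8| = 4.6 + 36.7 = 41.3

41.3


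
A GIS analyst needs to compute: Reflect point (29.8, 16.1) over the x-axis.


Reflection over x-axis: (x,y) -> (x,-y)
(29.8, 16.1) -> (29.8, -16.1)

(29.8, -16.1)


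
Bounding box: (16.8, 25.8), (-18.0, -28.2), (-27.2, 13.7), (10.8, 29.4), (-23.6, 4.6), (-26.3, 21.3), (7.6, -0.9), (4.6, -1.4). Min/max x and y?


x range: [-27.2, 16.8]
y range: [-28.2, 29.4]
Bounding box: (-27.2,-28.2) to (16.8,29.4)

(-27.2,-28.2) to (16.8,29.4)


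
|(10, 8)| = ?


|u| = sqrt(10^2 + 8^2) = sqrt(164) = 12.8062

12.8062


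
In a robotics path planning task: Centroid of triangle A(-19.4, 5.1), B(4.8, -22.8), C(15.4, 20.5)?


Centroid = ((x_A+x_B+x_C)/3, (y_A+y_B+y_C)/3)
= (((-19.4)+4.8+15.4)/3, (5.1+(-22.8)+20.5)/3)
= (0.2667, 0.9333)

(0.2667, 0.9333)


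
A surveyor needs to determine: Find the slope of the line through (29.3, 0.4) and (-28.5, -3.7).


slope = (y2-y1)/(x2-x1) = ((-3.7)-0.4)/((-28.5)-29.3) = (-4.1)/(-57.8) = 0.0709

0.0709


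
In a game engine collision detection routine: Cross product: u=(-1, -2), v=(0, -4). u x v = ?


u x v = u_x*v_y - u_y*v_x = (-1)*(-4) - (-2)*0
= 4 - 0 = 4

4


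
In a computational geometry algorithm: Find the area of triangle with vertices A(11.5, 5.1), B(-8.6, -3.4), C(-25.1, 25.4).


Area = |x_A(y_B-y_C) + x_B(y_C-y_A) + x_C(y_A-y_B)|/2
= |(-331.2) + (-174.58) + (-213.35)|/2
= 719.13/2 = 359.565

359.565


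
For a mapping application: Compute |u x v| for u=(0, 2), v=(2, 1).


|u x v| = |0*1 - 2*2|
= |0 - 4| = 4

4


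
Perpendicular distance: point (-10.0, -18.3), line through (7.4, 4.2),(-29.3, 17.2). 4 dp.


|cross product| = 1051.95
|line direction| = sqrt(1515.89) = 38.9344
Distance = 1051.95/sqrt(1515.89) = 27.0185

27.0185


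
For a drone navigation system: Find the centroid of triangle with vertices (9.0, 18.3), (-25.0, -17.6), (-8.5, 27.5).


Centroid = ((x_A+x_B+x_C)/3, (y_A+y_B+y_C)/3)
= ((9+(-25)+(-8.5))/3, (18.3+(-17.6)+27.5)/3)
= (-8.1667, 9.4)

(-8.1667, 9.4)


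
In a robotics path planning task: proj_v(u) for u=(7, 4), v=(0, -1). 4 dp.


u.v = -4, |v| = sqrt(1) = 1
Scalar projection = u.v / |v| = -4 / sqrt(1) = -4

-4


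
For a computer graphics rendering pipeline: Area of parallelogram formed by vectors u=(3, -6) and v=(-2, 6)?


|u x v| = |3*6 - (-6)*(-2)|
= |18 - 12| = 6

6


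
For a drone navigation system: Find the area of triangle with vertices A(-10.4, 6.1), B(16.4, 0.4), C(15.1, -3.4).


Area = |x_A(y_B-y_C) + x_B(y_C-y_A) + x_C(y_A-y_B)|/2
= |(-39.52) + (-155.8) + 86.07|/2
= 109.25/2 = 54.625

54.625


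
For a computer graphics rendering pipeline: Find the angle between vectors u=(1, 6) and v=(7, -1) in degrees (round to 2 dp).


u.v = 1, |u| = sqrt(37) = 6.0828, |v| = sqrt(50) = 7.0711
cos(theta) = u.v/(|u||v|) = 1/sqrt(1850) = 0.02325
theta = acos(0.02325) = 88.67 degrees

88.67 degrees


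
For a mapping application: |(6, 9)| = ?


|u| = sqrt(6^2 + 9^2) = sqrt(117) = 10.8167

10.8167


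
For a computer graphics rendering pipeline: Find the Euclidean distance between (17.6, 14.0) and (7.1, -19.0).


dx=-10.5, dy=-33
d^2 = (-10.5)^2 + (-33)^2 = 1199.25
d = sqrt(1199.25) = 34.6302

34.6302


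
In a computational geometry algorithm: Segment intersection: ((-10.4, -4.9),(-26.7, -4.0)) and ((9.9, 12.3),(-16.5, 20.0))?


Cross products: d1=610.39, d2=712.14, d3=-298.63, d4=-400.38
d1*d2 < 0 and d3*d4 < 0? no

No, they don't intersect


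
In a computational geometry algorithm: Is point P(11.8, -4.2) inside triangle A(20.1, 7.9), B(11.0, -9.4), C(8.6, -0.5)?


Cross products: AB x AP = -33.48, BC x BP = -19.6, CA x CP = -69.43
All same sign? yes

Yes, inside


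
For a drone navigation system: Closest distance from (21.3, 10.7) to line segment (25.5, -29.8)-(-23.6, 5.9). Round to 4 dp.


Project P onto AB: t = 0.4483 (clamped to [0,1])
Closest point on segment: (3.4891, -13.7962)
Distance: 30.2868

30.2868
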